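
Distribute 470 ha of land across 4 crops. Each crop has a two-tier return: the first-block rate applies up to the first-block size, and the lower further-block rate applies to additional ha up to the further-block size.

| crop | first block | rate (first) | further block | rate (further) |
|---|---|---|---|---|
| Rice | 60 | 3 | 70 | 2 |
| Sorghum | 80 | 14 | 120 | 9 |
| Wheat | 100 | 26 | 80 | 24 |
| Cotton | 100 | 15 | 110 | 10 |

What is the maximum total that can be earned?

8240

Treat each block as its own option and order by rate: Wheat/T1 26 > Wheat/T2 24 > Cotton/T1 15 > Sorghum/T1 14 > Cotton/T2 10 > Sorghum/T2 9 > Rice/T1 3 > Rice/T2 2.
Wheat T1 at 26: fill all 100 — 370 left.
Fill Wheat T2 block (80 at 24) — 290 left.
Cotton/T1 (15): +100 — 190 left.
Sorghum/T1 (14): +80 — 110 left.
Fill Cotton T2 block (110 at 10) — 0 left.
Total = 26×100 + 24×80 + 15×100 + 14×80 + 10×110 = 8240.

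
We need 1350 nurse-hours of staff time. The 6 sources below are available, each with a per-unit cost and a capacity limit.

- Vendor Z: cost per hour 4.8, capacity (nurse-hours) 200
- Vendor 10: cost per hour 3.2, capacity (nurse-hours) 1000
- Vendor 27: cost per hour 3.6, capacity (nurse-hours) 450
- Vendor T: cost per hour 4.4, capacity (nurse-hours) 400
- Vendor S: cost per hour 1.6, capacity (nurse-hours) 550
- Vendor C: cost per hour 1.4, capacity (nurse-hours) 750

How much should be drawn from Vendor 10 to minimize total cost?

Fill from the cheapest source first.
Vendor C (1.4): use full 750 ; 600 nurse-hours to go.
Vendor S (1.6): use full 550 ; 50 nurse-hours to go.
Take 50 from Vendor 10 at 3.2 to finish.
Vendor 27, Vendor T, Vendor Z: unused.

50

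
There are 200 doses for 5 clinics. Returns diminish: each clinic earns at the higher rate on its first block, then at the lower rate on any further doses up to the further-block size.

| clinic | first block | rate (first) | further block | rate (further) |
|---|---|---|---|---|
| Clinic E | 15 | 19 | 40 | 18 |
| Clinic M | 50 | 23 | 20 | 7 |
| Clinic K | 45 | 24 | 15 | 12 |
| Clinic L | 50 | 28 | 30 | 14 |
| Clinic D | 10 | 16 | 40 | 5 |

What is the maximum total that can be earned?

4635

Order all 10 blocks by rate: Clinic L/first 28 > Clinic K/first 24 > Clinic M/first 23 > Clinic E/first 19 > Clinic E/second 18 > Clinic D/first 16 > Clinic L/second 14 > Clinic K/second 12 > Clinic M/second 7 > Clinic D/second 5.
Clinic L first at 28: fill all 50 → 150 left.
Clinic K/first (24): +45 → 105 left.
Fill Clinic M first block (50 at 23) → 55 left.
Clinic E/first (19): +15 → 40 left.
Fill Clinic E second block (40 at 18) → 0 left.
Total = 28×50 + 24×45 + 23×50 + 19×15 + 18×40 = 4635.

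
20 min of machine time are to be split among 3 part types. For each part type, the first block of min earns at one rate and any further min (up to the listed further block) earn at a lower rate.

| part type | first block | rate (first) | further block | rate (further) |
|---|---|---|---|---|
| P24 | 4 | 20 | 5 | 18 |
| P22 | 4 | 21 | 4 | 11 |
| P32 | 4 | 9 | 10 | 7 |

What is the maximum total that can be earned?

325

Treat each block as its own option and order by rate: P22/tier1 21 > P24/tier1 20 > P24/tier2 18 > P22/tier2 11 > P32/tier1 9 > P32/tier2 7.
P22 tier1 at 21: fill all 4 — 16 left.
P24 tier1 at 20: fill all 4 — 12 left.
Fill P24 tier2 block (5 at 18) — 7 left.
Fill P22 tier2 block (4 at 11) — 3 left.
3 remain; put them into P32 tier1 at 9.
Total = 21×4 + 20×4 + 18×5 + 11×4 + 9×3 = 325.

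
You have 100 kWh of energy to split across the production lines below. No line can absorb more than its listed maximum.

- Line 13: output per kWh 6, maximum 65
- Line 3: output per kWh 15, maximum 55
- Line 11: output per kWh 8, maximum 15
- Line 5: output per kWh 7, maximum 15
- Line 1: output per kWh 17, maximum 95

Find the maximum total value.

1690

Rank by output per kWh: Line 1 17 > Line 3 15 > Line 11 8 > Line 5 7 > Line 13 6.
Give Line 1 95 to hit its cap of 95 — 5 left.
Line 3 has room for 55 but only 5 remain, so it gets 5.
Total = 15×5 + 17×95 = 1690.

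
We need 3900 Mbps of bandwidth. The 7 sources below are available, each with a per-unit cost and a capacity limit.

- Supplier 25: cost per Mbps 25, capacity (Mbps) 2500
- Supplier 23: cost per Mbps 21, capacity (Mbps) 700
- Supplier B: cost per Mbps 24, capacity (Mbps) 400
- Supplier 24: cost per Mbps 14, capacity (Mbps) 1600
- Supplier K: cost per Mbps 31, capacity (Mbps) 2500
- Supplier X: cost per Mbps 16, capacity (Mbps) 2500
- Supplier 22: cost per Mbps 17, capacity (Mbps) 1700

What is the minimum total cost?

59200

Use sources in increasing cost order.
Take 1600 from Supplier 24 at 14 — need 2300 more.
Take 2300 from Supplier X at 16 to finish.
Supplier 22, Supplier 23, Supplier B, Supplier 25, Supplier K: unused.
Cost = 1600×14 + 2300×16 = 59200.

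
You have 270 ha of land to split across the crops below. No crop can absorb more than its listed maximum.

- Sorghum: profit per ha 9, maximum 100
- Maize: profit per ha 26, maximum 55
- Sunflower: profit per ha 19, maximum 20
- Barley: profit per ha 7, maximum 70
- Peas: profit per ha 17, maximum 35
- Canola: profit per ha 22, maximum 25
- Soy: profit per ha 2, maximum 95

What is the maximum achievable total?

4100

Rank by profit per ha: Maize 26 > Canola 22 > Sunflower 19 > Peas 17 > Sorghum 9 > Barley 7 > Soy 2.
Maize: +55 to 55 (cap) → 215 left.
Give Canola 25 to hit its cap of 25 → 190 left.
Give Sunflower 20 to hit its cap of 20 → 170 left.
Give Peas 35 to hit its cap of 35 → 135 left.
Give Sorghum 100 to hit its cap of 100 → 35 left.
Barley: +35 (room for 70) → 35. Pool exhausted.
Total = 9×100 + 26×55 + 19×20 + 7×35 + 17×35 + 22×25 = 4100.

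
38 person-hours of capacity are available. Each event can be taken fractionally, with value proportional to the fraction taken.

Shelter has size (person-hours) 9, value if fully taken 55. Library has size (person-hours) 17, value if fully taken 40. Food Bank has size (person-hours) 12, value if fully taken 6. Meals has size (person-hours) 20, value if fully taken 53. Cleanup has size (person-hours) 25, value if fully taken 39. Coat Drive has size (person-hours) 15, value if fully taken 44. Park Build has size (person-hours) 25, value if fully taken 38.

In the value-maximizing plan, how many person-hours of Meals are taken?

Sort by value density: Shelter 55/9≈6.11, Coat Drive 44/15≈2.93, Meals 53/20≈2.65, Library 40/17≈2.35, Cleanup 39/25≈1.56, Park Build 38/25≈1.52, Food Bank 6/12≈0.5.
Take all of Shelter (9 person-hours, value 55) ; 29 person-hours left.
All 15 person-hours of Coat Drive fit (value 44) ; 14 remain.
Fill the last 14 person-hours with part of Meals: 14/20 of it earns 37.1.

14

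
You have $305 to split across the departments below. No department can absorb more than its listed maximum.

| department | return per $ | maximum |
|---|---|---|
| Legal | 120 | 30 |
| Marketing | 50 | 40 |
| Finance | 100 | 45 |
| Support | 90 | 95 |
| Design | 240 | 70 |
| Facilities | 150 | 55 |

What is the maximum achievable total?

Rank by return per $: Design 240 > Facilities 150 > Legal 120 > Finance 100 > Support 90 > Marketing 50.
Give Design 70 to hit its cap of 70 → 235 left.
Facilities: +55 to 55 (cap) → 180 left.
Legal takes 30 to reach its cap of 30 → 150 left.
Give Finance 45 to hit its cap of 45 → 105 left.
Support: +95 to 95 (cap) → 10 left.
Only 10 left; Marketing takes them to reach 10.
Total = 120×30 + 50×10 + 100×45 + 90×95 + 240×70 + 150×55 = 42200.

42200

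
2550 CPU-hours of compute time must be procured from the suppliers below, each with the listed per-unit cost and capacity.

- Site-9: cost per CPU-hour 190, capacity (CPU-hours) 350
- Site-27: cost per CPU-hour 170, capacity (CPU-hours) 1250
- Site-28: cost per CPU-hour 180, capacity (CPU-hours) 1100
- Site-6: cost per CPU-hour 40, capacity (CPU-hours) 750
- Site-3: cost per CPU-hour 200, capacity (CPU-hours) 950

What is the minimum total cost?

341500

Fill from the cheapest supplier first.
Site-6 at 40: take all 750 CPU-hours ; 1800 still needed.
Take 1250 from Site-27 at 170 ; need 550 more.
Site-28 (180): take the remaining 550 ; done.
Site-9, Site-3: unused.
Cost = 750×40 + 1250×170 + 550×180 = 341500.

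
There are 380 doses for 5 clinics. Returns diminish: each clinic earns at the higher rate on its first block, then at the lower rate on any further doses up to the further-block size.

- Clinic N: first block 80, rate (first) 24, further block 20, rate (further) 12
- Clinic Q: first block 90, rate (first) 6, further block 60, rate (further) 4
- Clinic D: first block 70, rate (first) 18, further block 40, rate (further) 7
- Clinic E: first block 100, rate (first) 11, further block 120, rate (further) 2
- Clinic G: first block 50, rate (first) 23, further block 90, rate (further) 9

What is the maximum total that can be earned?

6210

Treat each block as its own option and order by rate: Clinic N/T1 24 > Clinic G/T1 23 > Clinic D/T1 18 > Clinic N/T2 12 > Clinic E/T1 11 > Clinic G/T2 9 > Clinic D/T2 7 > Clinic Q/T1 6 > Clinic Q/T2 4 > Clinic E/T2 2.
Clinic N T1 at 24: fill all 80 → 300 left.
Fill Clinic G T1 block (50 at 23) → 250 left.
Clinic D T1 at 18: fill all 70 → 180 left.
Clinic N/T2 (12): +20 → 160 left.
Fill Clinic E T1 block (100 at 11) → 60 left.
Clinic G/T2: +60 of 90 at 9; pool empty.
Total = 24×80 + 23×50 + 18×70 + 12×20 + 11×100 + 9×60 = 6210.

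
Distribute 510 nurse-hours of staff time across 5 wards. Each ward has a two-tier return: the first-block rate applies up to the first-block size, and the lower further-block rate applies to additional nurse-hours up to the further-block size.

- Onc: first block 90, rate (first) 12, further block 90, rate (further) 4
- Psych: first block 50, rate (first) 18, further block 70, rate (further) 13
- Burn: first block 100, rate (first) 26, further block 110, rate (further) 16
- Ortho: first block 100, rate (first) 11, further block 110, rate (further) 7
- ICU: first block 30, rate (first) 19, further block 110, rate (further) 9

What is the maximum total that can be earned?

8480

Order all 10 blocks by rate: Burn/T1 26 > ICU/T1 19 > Psych/T1 18 > Burn/T2 16 > Psych/T2 13 > Onc/T1 12 > Ortho/T1 11 > ICU/T2 9 > Ortho/T2 7 > Onc/T2 4.
Fill Burn T1 block (100 at 26) — 410 left.
ICU T1 at 19: fill all 30 — 380 left.
Psych/T1 (18): +50 — 330 left.
Burn T2 at 16: fill all 110 — 220 left.
Psych/T2 (13): +70 — 150 left.
Onc/T1 (12): +90 — 60 left.
60 remain; put them into Ortho T1 at 11.
Total = 26×100 + 19×30 + 18×50 + 16×110 + 13×70 + 12×90 + 11×60 = 8480.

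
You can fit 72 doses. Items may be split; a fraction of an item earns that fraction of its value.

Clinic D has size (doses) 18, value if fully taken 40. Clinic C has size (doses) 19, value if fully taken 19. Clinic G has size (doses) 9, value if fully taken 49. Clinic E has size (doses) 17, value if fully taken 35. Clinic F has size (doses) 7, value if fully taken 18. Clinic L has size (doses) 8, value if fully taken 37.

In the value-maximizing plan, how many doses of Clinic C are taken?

Sort by value density: Clinic G 49/9≈5.44, Clinic L 37/8≈4.62, Clinic F 18/7≈2.57, Clinic D 40/18≈2.22, Clinic E 35/17≈2.06, Clinic C 19/19≈1.
All 9 doses of Clinic G fit (value 49) → 63 remain.
All 8 doses of Clinic L fit (value 37) → 55 remain.
Clinic F: take in full, 7 doses for value 18 → 48 left.
All 18 doses of Clinic D fit (value 40) → 30 remain.
Take all of Clinic E (17 doses, value 35) → 13 doses left.
13 doses left: a 13/19 share of Clinic C gives 19×13/19 = 13.

13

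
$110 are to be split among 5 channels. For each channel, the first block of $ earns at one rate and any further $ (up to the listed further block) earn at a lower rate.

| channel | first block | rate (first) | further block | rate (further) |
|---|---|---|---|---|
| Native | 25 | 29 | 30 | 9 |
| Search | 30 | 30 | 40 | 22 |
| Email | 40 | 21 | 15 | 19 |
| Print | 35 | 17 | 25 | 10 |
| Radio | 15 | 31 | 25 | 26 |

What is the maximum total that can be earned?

3070

Treat each block as its own option and order by rate: Radio/tier1 31 > Search/tier1 30 > Native/tier1 29 > Radio/tier2 26 > Search/tier2 22 > Email/tier1 21 > Email/tier2 19 > Print/tier1 17 > Print/tier2 10 > Native/tier2 9.
Fill Radio tier1 block (15 at 31) → 95 left.
Fill Search tier1 block (30 at 30) → 65 left.
Native tier1 at 29: fill all 25 → 40 left.
Radio/tier2 (26): +25 → 15 left.
Search/tier2: +15 of 40 at 22; pool empty.
Total = 31×15 + 30×30 + 29×25 + 26×25 + 22×15 = 3070.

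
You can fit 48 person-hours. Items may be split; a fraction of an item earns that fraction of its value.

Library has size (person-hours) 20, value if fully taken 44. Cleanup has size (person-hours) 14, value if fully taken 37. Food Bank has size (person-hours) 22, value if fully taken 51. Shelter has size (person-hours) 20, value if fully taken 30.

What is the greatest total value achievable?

114.4

Rank by value-to-size ratio: Cleanup 37/14≈2.64, Food Bank 51/22≈2.32, Library 44/20≈2.2, Shelter 30/20≈1.5.
Cleanup: take in full, 14 person-hours for value 37 → 34 left.
All 22 person-hours of Food Bank fit (value 51) → 12 remain.
12 person-hours left: a 12/20 share of Library gives 44×12/20 = 26.4.
Total value = 114.4.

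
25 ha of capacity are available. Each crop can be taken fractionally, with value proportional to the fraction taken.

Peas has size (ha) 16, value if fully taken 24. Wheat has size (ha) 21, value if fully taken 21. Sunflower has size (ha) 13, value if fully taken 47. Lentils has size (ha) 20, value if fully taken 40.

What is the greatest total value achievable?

71

Best value per unit of size first: Sunflower 47/13≈3.62, Lentils 40/20≈2, Peas 24/16≈1.5, Wheat 21/21≈1.
Take all of Sunflower (13 ha, value 47) → 12 ha left.
Fill the last 12 ha with part of Lentils: 12/20 of it earns 24.
Total value = 71.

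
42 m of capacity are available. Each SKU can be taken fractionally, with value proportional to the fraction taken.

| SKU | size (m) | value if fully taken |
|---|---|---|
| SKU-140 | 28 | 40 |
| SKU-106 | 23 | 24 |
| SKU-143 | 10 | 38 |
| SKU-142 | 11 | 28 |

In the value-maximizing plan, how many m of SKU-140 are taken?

Sort by value density: SKU-143 38/10≈3.8, SKU-142 28/11≈2.55, SKU-140 40/28≈1.43, SKU-106 24/23≈1.04.
SKU-143: take in full, 10 m for value 38 — 32 left.
Take all of SKU-142 (11 m, value 28) — 21 m left.
Fill the last 21 m with part of SKU-140: 21/28 of it earns 30.

21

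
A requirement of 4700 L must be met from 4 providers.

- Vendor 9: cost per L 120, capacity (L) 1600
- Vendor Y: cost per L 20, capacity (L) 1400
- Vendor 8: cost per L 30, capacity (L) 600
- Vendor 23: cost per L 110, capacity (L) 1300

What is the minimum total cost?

Fill from the cheapest provider first.
Vendor Y (20): use full 1400 ; 3300 L to go.
Vendor 8 (30): use full 600 ; 2700 L to go.
Vendor 23 at 110: take all 1300 L ; 1400 still needed.
Vendor 9 (120): take the remaining 1400 ; done.
Cost = 1400×20 + 600×30 + 1300×110 + 1400×120 = 357000.

357000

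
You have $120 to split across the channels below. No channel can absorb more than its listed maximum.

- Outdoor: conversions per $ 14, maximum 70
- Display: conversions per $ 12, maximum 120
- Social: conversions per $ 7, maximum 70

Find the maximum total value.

Rank by conversions per $: Outdoor 14 > Display 12 > Social 7.
Outdoor: +70 to 70 (cap) — 50 left.
Display has room for 120 but only 50 remain, so it gets 50.
Total = 14×70 + 12×50 = 1580.

1580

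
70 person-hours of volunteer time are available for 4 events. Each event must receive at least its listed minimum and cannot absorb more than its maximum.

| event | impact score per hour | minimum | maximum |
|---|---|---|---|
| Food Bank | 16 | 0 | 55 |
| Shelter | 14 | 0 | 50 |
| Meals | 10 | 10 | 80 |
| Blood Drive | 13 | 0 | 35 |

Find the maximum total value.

1050

Meeting every minimum uses 0+0+10+0 = 10 person-hours, leaving 60.
Rank by impact score per hour: Food Bank 16 > Shelter 14 > Blood Drive 13 > Meals 10.
Food Bank: +55 to 55 (cap) → 5 left.
Shelter has room for 50 more but only 5 remain, so it gets 5.
Total = 16×55 + 14×5 + 10×10 = 1050.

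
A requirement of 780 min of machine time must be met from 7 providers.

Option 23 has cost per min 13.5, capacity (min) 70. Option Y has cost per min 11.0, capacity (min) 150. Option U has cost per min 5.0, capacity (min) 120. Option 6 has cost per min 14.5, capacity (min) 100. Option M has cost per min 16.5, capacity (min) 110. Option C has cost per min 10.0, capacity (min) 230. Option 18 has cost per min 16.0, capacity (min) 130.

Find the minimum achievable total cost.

Fill from the cheapest provider first.
Option U (5.0): use full 120 → 660 min to go.
Option C at 10.0: take all 230 min → 430 still needed.
Option Y (11.0): use full 150 → 280 min to go.
Option 23 (13.5): use full 70 → 210 min to go.
Option 6 at 14.5: take all 100 min → 110 still needed.
Take 110 from Option 18 at 16.0 to finish.
Option M: unused.
Cost = 120×5.0 + 230×10.0 + 150×11.0 + 70×13.5 + 100×14.5 + 110×16.0 = 8705.

8705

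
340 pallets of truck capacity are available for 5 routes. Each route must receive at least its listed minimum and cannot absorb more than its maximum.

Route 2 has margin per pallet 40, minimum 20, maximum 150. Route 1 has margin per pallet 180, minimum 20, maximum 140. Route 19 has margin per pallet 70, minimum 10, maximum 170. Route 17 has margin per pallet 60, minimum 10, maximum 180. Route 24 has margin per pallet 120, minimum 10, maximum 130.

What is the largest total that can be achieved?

Meeting every minimum uses 20+20+10+10+10 = 70 pallets, leaving 270.
Rank by margin per pallet: Route 1 180 > Route 24 120 > Route 19 70 > Route 17 60 > Route 2 40.
Route 1 takes 120 more to reach its cap of 140 ; 150 left.
Route 24: +120 to 130 (cap) ; 30 left.
Only 30 left; Route 19 takes them to reach 40.
Total = 40×20 + 180×140 + 70×40 + 60×10 + 120×130 = 45000.

45000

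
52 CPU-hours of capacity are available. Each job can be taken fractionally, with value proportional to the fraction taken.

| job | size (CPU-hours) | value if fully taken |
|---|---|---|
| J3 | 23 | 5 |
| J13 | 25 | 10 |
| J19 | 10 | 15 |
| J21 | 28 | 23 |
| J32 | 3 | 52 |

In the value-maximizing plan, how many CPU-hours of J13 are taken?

11

Sort by value density: J32 52/3≈17.3, J19 15/10≈1.5, J21 23/28≈0.821, J13 10/25≈0.4, J3 5/23≈0.217.
J32: take in full, 3 CPU-hours for value 52 → 49 left.
J19: take in full, 10 CPU-hours for value 15 → 39 left.
J21: take in full, 28 CPU-hours for value 23 → 11 left.
11 CPU-hours left: a 11/25 share of J13 gives 10×11/25 = 4.4.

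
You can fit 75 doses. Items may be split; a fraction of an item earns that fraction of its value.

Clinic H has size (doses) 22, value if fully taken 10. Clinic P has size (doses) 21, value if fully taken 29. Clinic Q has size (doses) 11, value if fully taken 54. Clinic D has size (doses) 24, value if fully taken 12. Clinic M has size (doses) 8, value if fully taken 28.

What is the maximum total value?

128

Rank by value-to-size ratio: Clinic Q 54/11≈4.91, Clinic M 28/8≈3.5, Clinic P 29/21≈1.38, Clinic D 12/24≈0.5, Clinic H 10/22≈0.455.
Take all of Clinic Q (11 doses, value 54) — 64 doses left.
Clinic M: take in full, 8 doses for value 28 — 56 left.
Take all of Clinic P (21 doses, value 29) — 35 doses left.
Take all of Clinic D (24 doses, value 12) — 11 doses left.
Only 11 doses remain; take 11/22 of Clinic H for value 10×11/22 = 5.
Total value = 128.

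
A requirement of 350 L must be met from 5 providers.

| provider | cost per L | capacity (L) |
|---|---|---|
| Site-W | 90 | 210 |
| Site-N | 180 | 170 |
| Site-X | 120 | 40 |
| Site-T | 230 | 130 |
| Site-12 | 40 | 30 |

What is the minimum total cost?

37500

Use providers in increasing cost order.
Site-12 (40): use full 30 → 320 L to go.
Site-W at 90: take all 210 L → 110 still needed.
Take 40 from Site-X at 120 → need 70 more.
Site-N (180): take the remaining 70 → done.
Site-T: unused.
Cost = 30×40 + 210×90 + 40×120 + 70×180 = 37500.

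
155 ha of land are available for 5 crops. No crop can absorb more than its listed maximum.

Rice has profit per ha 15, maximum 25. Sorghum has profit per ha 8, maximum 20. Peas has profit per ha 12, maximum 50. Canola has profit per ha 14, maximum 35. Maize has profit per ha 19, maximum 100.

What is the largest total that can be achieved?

2695

Rank by profit per ha: Maize 19 > Rice 15 > Canola 14 > Peas 12 > Sorghum 8.
Give Maize 100 to hit its cap of 100 ; 55 left.
Rice: +25 to 25 (cap) ; 30 left.
Only 30 left; Canola takes them to reach 30.
Total = 15×25 + 14×30 + 19×100 = 2695.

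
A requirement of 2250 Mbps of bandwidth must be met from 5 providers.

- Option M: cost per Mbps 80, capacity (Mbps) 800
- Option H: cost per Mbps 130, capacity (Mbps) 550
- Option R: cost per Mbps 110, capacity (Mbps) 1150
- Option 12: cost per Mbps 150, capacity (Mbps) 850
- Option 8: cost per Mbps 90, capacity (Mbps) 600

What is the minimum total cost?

Fill from the cheapest provider first.
Take 800 from Option M at 80 → need 1450 more.
Take 600 from Option 8 at 90 → need 850 more.
Take 850 from Option R at 110 to finish.
Option H, Option 12: unused.
Cost = 800×80 + 600×90 + 850×110 = 211500.

211500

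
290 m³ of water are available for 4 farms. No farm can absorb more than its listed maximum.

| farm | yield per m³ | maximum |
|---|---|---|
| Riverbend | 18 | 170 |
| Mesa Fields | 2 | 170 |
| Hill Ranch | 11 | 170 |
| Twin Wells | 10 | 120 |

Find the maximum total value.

Rank by yield per m³: Riverbend 18 > Hill Ranch 11 > Twin Wells 10 > Mesa Fields 2.
Riverbend: +170 to 170 (cap) ; 120 left.
Hill Ranch has room for 170 but only 120 remain, so it gets 120.
Total = 18×170 + 11×120 = 4380.

4380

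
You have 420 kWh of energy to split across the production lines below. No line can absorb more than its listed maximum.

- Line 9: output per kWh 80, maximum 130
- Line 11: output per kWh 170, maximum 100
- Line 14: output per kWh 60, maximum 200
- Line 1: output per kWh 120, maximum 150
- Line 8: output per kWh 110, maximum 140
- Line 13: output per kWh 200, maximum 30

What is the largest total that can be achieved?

56400

Order the production lines by output per kWh: Line 13 200 > Line 11 170 > Line 1 120 > Line 8 110 > Line 9 80 > Line 14 60.
Line 13: +30 to 30 (cap) — 390 left.
Line 11 takes 100 to reach its cap of 100 — 290 left.
Line 1: +150 to 150 (cap) — 140 left.
Line 8: +140 to 140 (cap) — 0 left.
Total = 170×100 + 120×150 + 110×140 + 200×30 = 56400.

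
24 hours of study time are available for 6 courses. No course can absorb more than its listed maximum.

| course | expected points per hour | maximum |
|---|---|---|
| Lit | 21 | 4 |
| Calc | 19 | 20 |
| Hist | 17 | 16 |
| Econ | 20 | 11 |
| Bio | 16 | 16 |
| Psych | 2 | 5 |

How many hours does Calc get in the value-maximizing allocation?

9

Rank by expected points per hour: Lit 21 > Econ 20 > Calc 19 > Hist 17 > Bio 16 > Psych 2.
Lit: +4 to 4 (cap) → 20 left.
Econ: +11 to 11 (cap) → 9 left.
Calc has room for 20 but only 9 remain, so it gets 9.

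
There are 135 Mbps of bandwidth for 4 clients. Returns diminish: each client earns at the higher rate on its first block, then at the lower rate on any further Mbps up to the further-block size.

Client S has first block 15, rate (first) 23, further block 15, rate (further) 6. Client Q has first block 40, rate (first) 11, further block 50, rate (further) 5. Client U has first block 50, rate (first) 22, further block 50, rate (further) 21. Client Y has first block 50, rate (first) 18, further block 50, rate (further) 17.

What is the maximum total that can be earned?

Order all 8 blocks by rate: Client S/T1 23 > Client U/T1 22 > Client U/T2 21 > Client Y/T1 18 > Client Y/T2 17 > Client Q/T1 11 > Client S/T2 6 > Client Q/T2 5.
Client S/T1 (23): +15 — 120 left.
Client U/T1 (22): +50 — 70 left.
Client U T2 at 21: fill all 50 — 20 left.
Client Y/T1: +20 of 50 at 18; pool empty.
Total = 23×15 + 22×50 + 21×50 + 18×20 = 2855.

2855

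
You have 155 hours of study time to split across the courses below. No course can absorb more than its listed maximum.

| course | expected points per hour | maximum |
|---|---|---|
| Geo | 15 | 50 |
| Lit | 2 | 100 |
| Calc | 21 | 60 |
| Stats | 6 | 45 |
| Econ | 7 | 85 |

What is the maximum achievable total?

Rank by expected points per hour: Calc 21 > Geo 15 > Econ 7 > Stats 6 > Lit 2.
Give Calc 60 to hit its cap of 60 ; 95 left.
Geo takes 50 to reach its cap of 50 ; 45 left.
Econ: +45 (room for 85) → 45. Pool exhausted.
Total = 15×50 + 21×60 + 7×45 = 2325.

2325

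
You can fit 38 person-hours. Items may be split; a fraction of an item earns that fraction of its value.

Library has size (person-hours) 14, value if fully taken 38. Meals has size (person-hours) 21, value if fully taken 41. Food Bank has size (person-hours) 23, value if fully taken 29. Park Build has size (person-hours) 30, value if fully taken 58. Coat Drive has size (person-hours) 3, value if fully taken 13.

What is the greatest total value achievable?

92

Rank by value-to-size ratio: Coat Drive 13/3≈4.33, Library 38/14≈2.71, Meals 41/21≈1.95, Park Build 58/30≈1.93, Food Bank 29/23≈1.26.
All 3 person-hours of Coat Drive fit (value 13) — 35 remain.
Library: take in full, 14 person-hours for value 38 — 21 left.
Meals: take in full, 21 person-hours for value 41 — 0 left.
Total value = 92.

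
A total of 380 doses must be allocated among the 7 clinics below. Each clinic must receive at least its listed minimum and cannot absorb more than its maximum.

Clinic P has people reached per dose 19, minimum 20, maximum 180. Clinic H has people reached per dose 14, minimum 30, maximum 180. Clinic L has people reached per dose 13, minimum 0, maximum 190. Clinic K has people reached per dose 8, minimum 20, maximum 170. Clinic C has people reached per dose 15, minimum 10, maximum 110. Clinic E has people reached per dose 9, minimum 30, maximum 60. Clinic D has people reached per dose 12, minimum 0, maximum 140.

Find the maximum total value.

6060

Meeting every minimum uses 20+30+0+20+10+30+0 = 110 doses, leaving 270.
Highest people reached per dose first: Clinic P 19 > Clinic C 15 > Clinic H 14 > Clinic L 13 > Clinic D 12 > Clinic E 9 > Clinic K 8.
Clinic P takes 160 more to reach its cap of 180 ; 110 left.
Give Clinic C 100 more to hit its cap of 110 ; 10 left.
Clinic H has room for 150 more but only 10 remain, so it gets 40.
Total = 19×180 + 14×40 + 8×20 + 15×110 + 9×30 = 6060.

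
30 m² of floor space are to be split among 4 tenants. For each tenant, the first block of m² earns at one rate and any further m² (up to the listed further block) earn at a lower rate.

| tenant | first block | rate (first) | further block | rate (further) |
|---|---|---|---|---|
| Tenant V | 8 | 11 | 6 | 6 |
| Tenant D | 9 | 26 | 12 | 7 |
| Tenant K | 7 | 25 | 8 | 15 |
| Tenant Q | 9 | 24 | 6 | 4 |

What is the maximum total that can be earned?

Rank every tier by rate: Tenant D/tier1 26 > Tenant K/tier1 25 > Tenant Q/tier1 24 > Tenant K/tier2 15 > Tenant V/tier1 11 > Tenant D/tier2 7 > Tenant V/tier2 6 > Tenant Q/tier2 4.
Tenant D/tier1 (26): +9 — 21 left.
Tenant K/tier1 (25): +7 — 14 left.
Tenant Q tier1 at 24: fill all 9 — 5 left.
5 remain; put them into Tenant K tier2 at 15.
Total = 26×9 + 25×7 + 24×9 + 15×5 = 700.

700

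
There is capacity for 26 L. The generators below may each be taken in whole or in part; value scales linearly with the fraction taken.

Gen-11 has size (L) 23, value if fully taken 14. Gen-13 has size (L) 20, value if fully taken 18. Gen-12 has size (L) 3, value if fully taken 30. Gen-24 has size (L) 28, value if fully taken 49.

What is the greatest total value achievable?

Sort by value density: Gen-12 30/3≈10, Gen-24 49/28≈1.75, Gen-13 18/20≈0.9, Gen-11 14/23≈0.609.
Gen-12: take in full, 3 L for value 30 → 23 left.
Fill the last 23 L with part of Gen-24: 23/28 of it earns 40.25.
Total value = 70.25.

70.25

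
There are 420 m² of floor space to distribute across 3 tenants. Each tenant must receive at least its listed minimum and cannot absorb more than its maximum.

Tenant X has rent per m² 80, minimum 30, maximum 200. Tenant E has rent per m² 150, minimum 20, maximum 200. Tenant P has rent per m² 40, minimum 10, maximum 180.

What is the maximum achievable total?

46800

Meeting every minimum uses 30+20+10 = 60 m², leaving 360.
Order the tenants by rent per m²: Tenant E 150 > Tenant X 80 > Tenant P 40.
Tenant E: +180 to 200 (cap) — 180 left.
Tenant X: +170 to 200 (cap) — 10 left.
Only 10 left; Tenant P takes them to reach 20.
Total = 80×200 + 150×200 + 40×20 = 46800.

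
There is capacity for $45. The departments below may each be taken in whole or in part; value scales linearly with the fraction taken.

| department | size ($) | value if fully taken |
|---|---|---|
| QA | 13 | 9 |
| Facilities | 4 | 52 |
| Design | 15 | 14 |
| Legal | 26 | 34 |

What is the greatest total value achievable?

Rank by value-to-size ratio: Facilities 52/4≈13, Legal 34/26≈1.31, Design 14/15≈0.933, QA 9/13≈0.692.
All 4 $ of Facilities fit (value 52) — 41 remain.
Legal: take in full, 26 $ for value 34 — 15 left.
Design: take in full, 15 $ for value 14 — 0 left.
Total value = 100.

100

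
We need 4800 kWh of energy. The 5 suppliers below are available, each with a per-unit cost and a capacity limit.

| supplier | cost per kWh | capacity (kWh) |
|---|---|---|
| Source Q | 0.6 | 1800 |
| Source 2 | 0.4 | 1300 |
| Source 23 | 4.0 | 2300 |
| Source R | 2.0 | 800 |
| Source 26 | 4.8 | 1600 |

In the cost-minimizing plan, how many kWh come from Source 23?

Cheapest first:
Source 2 (0.4): use full 1300 → 3500 kWh to go.
Source Q (0.6): use full 1800 → 1700 kWh to go.
Source R (2.0): use full 800 → 900 kWh to go.
Take 900 from Source 23 at 4.0 to finish.
Source 26: unused.

900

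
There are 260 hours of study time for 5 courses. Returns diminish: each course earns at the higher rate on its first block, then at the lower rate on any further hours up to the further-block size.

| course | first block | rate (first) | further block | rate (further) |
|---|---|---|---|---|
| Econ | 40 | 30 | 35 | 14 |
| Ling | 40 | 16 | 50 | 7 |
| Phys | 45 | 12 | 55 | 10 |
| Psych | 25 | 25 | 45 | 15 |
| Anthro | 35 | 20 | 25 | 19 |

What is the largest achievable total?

4985

Treat each block as its own option and order by rate: Econ/first 30 > Psych/first 25 > Anthro/first 20 > Anthro/second 19 > Ling/first 16 > Psych/second 15 > Econ/second 14 > Phys/first 12 > Phys/second 10 > Ling/second 7.
Econ/first (30): +40 — 220 left.
Fill Psych first block (25 at 25) — 195 left.
Fill Anthro first block (35 at 20) — 160 left.
Fill Anthro second block (25 at 19) — 135 left.
Fill Ling first block (40 at 16) — 95 left.
Psych second at 15: fill all 45 — 50 left.
Fill Econ second block (35 at 14) — 15 left.
15 remain; put them into Phys first at 12.
Total = 30×40 + 25×25 + 20×35 + 19×25 + 16×40 + 15×45 + 14×35 + 12×15 = 4985.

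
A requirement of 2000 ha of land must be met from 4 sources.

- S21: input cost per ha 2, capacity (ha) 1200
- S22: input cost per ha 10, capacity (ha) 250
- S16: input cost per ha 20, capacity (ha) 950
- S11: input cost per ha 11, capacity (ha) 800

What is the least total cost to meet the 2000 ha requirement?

Use sources in increasing cost order.
S21 at 2: take all 1200 ha — 800 still needed.
S22 (10): use full 250 — 550 ha to go.
Take 550 from S11 at 11 to finish.
S16: unused.
Cost = 1200×2 + 250×10 + 550×11 = 10950.

10950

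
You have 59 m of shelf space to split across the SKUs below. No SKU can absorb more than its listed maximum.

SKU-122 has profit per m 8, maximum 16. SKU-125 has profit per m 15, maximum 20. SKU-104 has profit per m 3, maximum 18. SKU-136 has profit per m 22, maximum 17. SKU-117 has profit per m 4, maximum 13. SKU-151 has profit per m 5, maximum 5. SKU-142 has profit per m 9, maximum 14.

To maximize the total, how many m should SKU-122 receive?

8

Highest profit per m first: SKU-136 22 > SKU-125 15 > SKU-142 9 > SKU-122 8 > SKU-151 5 > SKU-117 4 > SKU-104 3.
Give SKU-136 17 to hit its cap of 17 ; 42 left.
SKU-125 takes 20 to reach its cap of 20 ; 22 left.
SKU-142: +14 to 14 (cap) ; 8 left.
SKU-122: +8 (room for 16) → 8. Pool exhausted.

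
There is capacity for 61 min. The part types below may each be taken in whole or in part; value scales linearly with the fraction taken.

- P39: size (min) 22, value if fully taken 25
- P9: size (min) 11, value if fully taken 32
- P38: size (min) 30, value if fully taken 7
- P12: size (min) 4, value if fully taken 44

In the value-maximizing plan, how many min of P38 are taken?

24

Rank by value-to-size ratio: P12 44/4≈11, P9 32/11≈2.91, P39 25/22≈1.14, P38 7/30≈0.233.
Take all of P12 (4 min, value 44) — 57 min left.
Take all of P9 (11 min, value 32) — 46 min left.
P39: take in full, 22 min for value 25 — 24 left.
24 min left: a 24/30 share of P38 gives 7×24/30 = 5.6.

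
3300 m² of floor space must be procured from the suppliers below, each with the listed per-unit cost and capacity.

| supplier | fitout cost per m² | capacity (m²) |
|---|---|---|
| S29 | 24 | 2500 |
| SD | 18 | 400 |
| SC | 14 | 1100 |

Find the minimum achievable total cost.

65800

Use suppliers in increasing cost order.
SC at 14: take all 1100 m² → 2200 still needed.
Take 400 from SD at 18 → need 1800 more.
S29 at 24: take 1800 of its 2500 → requirement met.
Cost = 1100×14 + 400×18 + 1800×24 = 65800.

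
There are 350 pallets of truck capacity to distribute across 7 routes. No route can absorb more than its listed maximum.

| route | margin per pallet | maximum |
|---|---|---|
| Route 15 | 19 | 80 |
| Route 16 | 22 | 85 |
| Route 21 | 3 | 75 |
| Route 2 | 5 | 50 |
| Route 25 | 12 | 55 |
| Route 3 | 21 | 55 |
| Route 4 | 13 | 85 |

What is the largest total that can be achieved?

6190

Rank by margin per pallet: Route 16 22 > Route 3 21 > Route 15 19 > Route 4 13 > Route 25 12 > Route 2 5 > Route 21 3.
Route 16 takes 85 to reach its cap of 85 → 265 left.
Route 3: +55 to 55 (cap) → 210 left.
Give Route 15 80 to hit its cap of 80 → 130 left.
Route 4: +85 to 85 (cap) → 45 left.
Route 25: +45 (room for 55) → 45. Pool exhausted.
Total = 19×80 + 22×85 + 12×45 + 21×55 + 13×85 = 6190.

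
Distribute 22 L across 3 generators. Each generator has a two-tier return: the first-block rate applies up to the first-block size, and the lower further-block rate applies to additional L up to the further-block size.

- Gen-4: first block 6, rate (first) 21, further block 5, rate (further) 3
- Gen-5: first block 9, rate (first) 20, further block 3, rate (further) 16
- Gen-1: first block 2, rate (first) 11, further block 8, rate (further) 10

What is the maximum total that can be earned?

396

Rank every tier by rate: Gen-4/tier1 21 > Gen-5/tier1 20 > Gen-5/tier2 16 > Gen-1/tier1 11 > Gen-1/tier2 10 > Gen-4/tier2 3.
Fill Gen-4 tier1 block (6 at 21) ; 16 left.
Fill Gen-5 tier1 block (9 at 20) ; 7 left.
Gen-5 tier2 at 16: fill all 3 ; 4 left.
Gen-1 tier1 at 11: fill all 2 ; 2 left.
Gen-1/tier2: +2 of 8 at 10; pool empty.
Total = 21×6 + 20×9 + 16×3 + 11×2 + 10×2 = 396.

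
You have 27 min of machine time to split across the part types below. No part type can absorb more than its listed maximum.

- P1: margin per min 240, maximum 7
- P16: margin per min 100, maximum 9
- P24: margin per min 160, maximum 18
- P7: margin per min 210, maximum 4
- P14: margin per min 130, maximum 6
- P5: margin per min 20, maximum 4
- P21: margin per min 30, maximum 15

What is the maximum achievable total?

5080

Order the part types by margin per min: P1 240 > P7 210 > P24 160 > P14 130 > P16 100 > P21 30 > P5 20.
Give P1 7 to hit its cap of 7 ; 20 left.
P7 takes 4 to reach its cap of 4 ; 16 left.
P24 has room for 18 but only 16 remain, so it gets 16.
Total = 240×7 + 160×16 + 210×4 = 5080.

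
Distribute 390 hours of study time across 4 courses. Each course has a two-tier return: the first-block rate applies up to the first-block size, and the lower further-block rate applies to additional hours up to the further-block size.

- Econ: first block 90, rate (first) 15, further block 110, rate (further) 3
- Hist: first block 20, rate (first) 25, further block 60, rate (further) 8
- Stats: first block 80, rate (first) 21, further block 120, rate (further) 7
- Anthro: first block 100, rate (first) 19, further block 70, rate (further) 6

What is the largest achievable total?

6190

Treat each block as its own option and order by rate: Hist/tier1 25 > Stats/tier1 21 > Anthro/tier1 19 > Econ/tier1 15 > Hist/tier2 8 > Stats/tier2 7 > Anthro/tier2 6 > Econ/tier2 3.
Fill Hist tier1 block (20 at 25) — 370 left.
Stats/tier1 (21): +80 — 290 left.
Fill Anthro tier1 block (100 at 19) — 190 left.
Fill Econ tier1 block (90 at 15) — 100 left.
Hist tier2 at 8: fill all 60 — 40 left.
Stats/tier2: +40 of 120 at 7; pool empty.
Total = 25×20 + 21×80 + 19×100 + 15×90 + 8×60 + 7×40 = 6190.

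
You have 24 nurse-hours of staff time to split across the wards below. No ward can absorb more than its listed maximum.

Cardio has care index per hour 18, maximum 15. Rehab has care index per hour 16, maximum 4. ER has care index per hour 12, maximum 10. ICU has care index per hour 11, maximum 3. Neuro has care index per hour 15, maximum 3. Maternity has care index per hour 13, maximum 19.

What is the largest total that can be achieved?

Order the wards by care index per hour: Cardio 18 > Rehab 16 > Neuro 15 > Maternity 13 > ER 12 > ICU 11.
Cardio takes 15 to reach its cap of 15 — 9 left.
Give Rehab 4 to hit its cap of 4 — 5 left.
Neuro takes 3 to reach its cap of 3 — 2 left.
Maternity: +2 (room for 19) → 2. Pool exhausted.
Total = 18×15 + 16×4 + 15×3 + 13×2 = 405.

405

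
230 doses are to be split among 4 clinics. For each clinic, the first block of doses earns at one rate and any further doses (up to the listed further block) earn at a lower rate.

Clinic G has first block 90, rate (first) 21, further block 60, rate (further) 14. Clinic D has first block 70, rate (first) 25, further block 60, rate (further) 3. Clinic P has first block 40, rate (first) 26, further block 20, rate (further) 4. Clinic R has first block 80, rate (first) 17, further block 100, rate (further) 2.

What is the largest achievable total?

5190

Rank every tier by rate: Clinic P/T1 26 > Clinic D/T1 25 > Clinic G/T1 21 > Clinic R/T1 17 > Clinic G/T2 14 > Clinic P/T2 4 > Clinic D/T2 3 > Clinic R/T2 2.
Fill Clinic P T1 block (40 at 26) ; 190 left.
Clinic D/T1 (25): +70 ; 120 left.
Clinic G/T1 (21): +90 ; 30 left.
Clinic R T1 at 17: only 30 left, fill 30.
Total = 26×40 + 25×70 + 21×90 + 17×30 = 5190.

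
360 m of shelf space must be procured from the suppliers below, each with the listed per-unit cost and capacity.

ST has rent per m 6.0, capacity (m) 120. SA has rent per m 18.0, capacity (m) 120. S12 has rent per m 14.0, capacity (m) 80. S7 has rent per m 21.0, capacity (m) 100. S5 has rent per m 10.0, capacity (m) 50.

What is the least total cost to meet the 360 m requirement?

Fill from the cheapest supplier first.
ST (6.0): use full 120 → 240 m to go.
S5 (10.0): use full 50 → 190 m to go.
S12 at 14.0: take all 80 m → 110 still needed.
SA at 18.0: take 110 of its 120 → requirement met.
S7: unused.
Cost = 120×6.0 + 50×10.0 + 80×14.0 + 110×18.0 = 4320.

4320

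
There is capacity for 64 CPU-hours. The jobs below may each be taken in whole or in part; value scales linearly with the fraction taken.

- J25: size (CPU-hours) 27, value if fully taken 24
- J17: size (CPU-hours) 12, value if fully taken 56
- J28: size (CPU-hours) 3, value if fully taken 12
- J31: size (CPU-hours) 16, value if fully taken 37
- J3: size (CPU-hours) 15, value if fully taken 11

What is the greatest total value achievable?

Sort by value density: J17 56/12≈4.67, J28 12/3≈4, J31 37/16≈2.31, J25 24/27≈0.889, J3 11/15≈0.733.
All 12 CPU-hours of J17 fit (value 56) — 52 remain.
J28: take in full, 3 CPU-hours for value 12 — 49 left.
J31: take in full, 16 CPU-hours for value 37 — 33 left.
J25: take in full, 27 CPU-hours for value 24 — 6 left.
Fill the last 6 CPU-hours with part of J3: 6/15 of it earns 4.4.
Total value = 133.4.

133.4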